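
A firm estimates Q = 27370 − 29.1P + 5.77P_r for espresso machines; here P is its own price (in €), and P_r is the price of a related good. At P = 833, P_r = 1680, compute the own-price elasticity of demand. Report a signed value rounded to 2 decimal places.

-1.89

At the given values, Q = 27370 − 29.1(833) + 5.77(1680) = 12823.3.
∂Q/∂P = −29.1.
E = (-29.1) × (833/12823.3) = -1.8903…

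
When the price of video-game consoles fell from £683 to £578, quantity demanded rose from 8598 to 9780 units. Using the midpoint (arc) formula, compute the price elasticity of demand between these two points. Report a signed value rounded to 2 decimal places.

%ΔQ = (9780 − 8598) / [(8598 + 9780)/2] = 1182/9189 = 0.128632…
%ΔP = (578 − 683) / [(683 + 578)/2] = -105/630.5 = -0.166534…
Arc Ed = %ΔQ / %ΔP = (1182/9189) / (-105/630.5) = -0.7724…

-0.77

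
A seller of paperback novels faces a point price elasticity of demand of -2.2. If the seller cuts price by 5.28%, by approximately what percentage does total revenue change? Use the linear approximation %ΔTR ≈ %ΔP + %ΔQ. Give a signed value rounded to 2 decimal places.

+6.34%

%ΔQ ≈ Ed × %ΔP = (-2.2) × (-5.28%) = +11.6160%
%ΔTR ≈ %ΔP + %ΔQ = (-5.28%) + (+11.6160%) = +6.3360%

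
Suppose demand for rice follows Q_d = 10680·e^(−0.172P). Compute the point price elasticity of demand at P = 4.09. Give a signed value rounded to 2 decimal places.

dQ_d/dP = −0.172·Q_d = -909.038. At P = 4.09, Q_d = 5285.11.
Ed = (dQ_d/dP)·(P/Q_d) = (-909.038) × (4.09/5285.11) = -0.7034…

-0.70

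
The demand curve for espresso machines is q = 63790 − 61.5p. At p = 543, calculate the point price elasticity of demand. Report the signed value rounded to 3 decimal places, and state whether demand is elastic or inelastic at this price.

dq/dp = −61.5. At p = 543, q = 63790 − 61.5(543) = 30395.5.
Ed = (dq/dp)·(p/q) = −61.5 × (543/30395.5) = -1.09866…
|Ed| = 1.099 > 1, so demand is elastic.

-1.099; elastic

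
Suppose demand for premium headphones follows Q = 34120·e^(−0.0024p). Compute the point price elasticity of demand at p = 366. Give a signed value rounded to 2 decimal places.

-0.88

dQ/dp = −0.0024·Q = -34.0201. At p = 366, Q = 14175.1.
Ed = (dQ/dp)·(p/Q) = (-34.0201) × (366/14175.1) = -0.8784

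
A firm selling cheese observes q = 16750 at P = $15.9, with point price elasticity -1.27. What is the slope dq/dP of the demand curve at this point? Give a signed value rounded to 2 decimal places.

-1337.89

Ed = (dq/dP)·(P/q) ⇒ dq/dP = Ed·q/P = (-1.27)·16750/15.9 = -1337.8930…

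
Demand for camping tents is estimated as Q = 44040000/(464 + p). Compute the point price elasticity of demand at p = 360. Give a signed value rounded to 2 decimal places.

-0.44

dQ/dp = −44040000/(464 + p)² = -64.8624. At p = 360, Q = 53446.6.
Ed = (dQ/dp)·(p/Q) = (-64.8624) × (360/53446.6) = -0.4368…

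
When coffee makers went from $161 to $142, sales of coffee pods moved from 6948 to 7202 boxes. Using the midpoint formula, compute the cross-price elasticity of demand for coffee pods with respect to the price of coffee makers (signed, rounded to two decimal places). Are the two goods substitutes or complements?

%ΔQ_{coffee pods} = (7202 − 6948)/avg = 254/7075 = 0.035901…
%ΔP_{coffee makers} = (142 − 161)/avg = -19/151.5 = -0.125412…
E_cross = (254/7075) / (-19/151.5) = -0.2862…
E_cross < 0 ⇒ the goods are complements.

-0.29; complements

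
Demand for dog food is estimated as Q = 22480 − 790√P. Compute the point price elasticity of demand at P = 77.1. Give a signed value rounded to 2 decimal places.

dQ/dP = −790/(2√P) = -44.9852. At P = 77.1, Q = 15543.3.
Ed = (dQ/dP)·(P/Q) = (-44.9852) × (77.1/15543.3) = -0.2231…

-0.22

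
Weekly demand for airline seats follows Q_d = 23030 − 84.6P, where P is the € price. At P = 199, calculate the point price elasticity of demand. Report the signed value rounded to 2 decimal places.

dQ_d/dP = −84.6. At P = 199, Q_d = 23030 − 84.6(199) = 6194.6.
Ed = (dQ_d/dP)·(P/Q_d) = −84.6 × (199/6194.6) = -2.7177…

-2.72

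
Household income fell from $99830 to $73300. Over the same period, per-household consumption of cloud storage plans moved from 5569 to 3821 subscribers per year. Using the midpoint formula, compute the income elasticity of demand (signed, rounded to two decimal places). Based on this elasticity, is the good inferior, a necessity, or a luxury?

%ΔQ = (3821 − 5569)/[( 5569 + 3821)/2] = -1748/4695 = -0.372310…
%ΔIncome = (73300 − 99830)/[( 99830 + 73300)/2] = -26530/86565 = -0.306474…
E_income = (-1748/4695) / (-26530/86565) = 1.2148…
E_income > 1 ⇒ normal good, luxury.

1.21; luxury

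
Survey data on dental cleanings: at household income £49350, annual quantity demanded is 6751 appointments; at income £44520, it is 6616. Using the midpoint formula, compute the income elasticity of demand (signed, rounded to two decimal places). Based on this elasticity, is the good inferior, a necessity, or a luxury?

0.20; necessity

%ΔQ = (6616 − 6751)/[( 6751 + 6616)/2] = -135/6683.5 = -0.020198…
%ΔIncome = (44520 − 49350)/[( 49350 + 44520)/2] = -4830/46935 = -0.102908…
E_income = (-135/6683.5) / (-4830/46935) = 0.1962…
0 < E_income < 1 ⇒ normal good, necessity.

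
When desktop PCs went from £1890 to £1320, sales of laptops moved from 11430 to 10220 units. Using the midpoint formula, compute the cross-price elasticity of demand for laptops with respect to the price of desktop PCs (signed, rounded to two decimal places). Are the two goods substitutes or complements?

%ΔQ_{laptops} = (10220 − 11430)/avg = -1210/10825 = -0.111778…
%ΔP_{desktop PCs} = (1320 − 1890)/avg = -570/1605 = -0.355140…
E_cross = (-1210/10825) / (-570/1605) = 0.3147…
E_cross > 0 ⇒ the goods are substitutes.

0.31; substitutes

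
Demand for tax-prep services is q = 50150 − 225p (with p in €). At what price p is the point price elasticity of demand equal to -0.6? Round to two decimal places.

Ed = −225p/(50150 − 225p). Set this equal to -0.6:
225p = 0.6·(50150 − 225p) ⇒ 225p(1 + 0.6) = 0.6·50150
p = 0.6·50150 / (225·1.6) = 83.5833…

83.58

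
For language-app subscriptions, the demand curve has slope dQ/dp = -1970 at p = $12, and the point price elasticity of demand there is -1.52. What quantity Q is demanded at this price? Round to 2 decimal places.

Ed = (dQ/dp)·(p/Q) ⇒ Q = (dQ/dp)·p/Ed = (-1970)·12/(-1.52) = 15552.6315…

15552.63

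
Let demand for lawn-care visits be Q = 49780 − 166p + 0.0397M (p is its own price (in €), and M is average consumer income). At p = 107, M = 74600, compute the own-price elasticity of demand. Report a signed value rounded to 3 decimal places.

-0.508

At the given values, Q = 49780 − 166(107) + 0.0397(74600) = 34979.62.
∂Q/∂p = −166.
E = (-166) × (107/34979.62) = -0.50778…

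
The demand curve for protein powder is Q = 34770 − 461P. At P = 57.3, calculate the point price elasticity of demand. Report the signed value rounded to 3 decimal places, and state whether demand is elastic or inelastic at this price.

dQ/dP = −461. At P = 57.3, Q = 34770 − 461(57.3) = 8354.7.
Ed = (dQ/dP)·(P/Q) = −461 × (57.3/8354.7) = -3.16172…
|Ed| = 3.162 > 1, so demand is elastic.

-3.162; elastic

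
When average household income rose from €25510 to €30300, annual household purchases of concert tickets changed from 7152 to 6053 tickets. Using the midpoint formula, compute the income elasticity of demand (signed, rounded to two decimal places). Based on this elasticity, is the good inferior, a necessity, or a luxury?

-0.97; inferior

%ΔQ = (6053 − 7152)/[( 7152 + 6053)/2] = -1099/6602.5 = -0.166452…
%ΔIncome = (30300 − 25510)/[( 25510 + 30300)/2] = 4790/27905 = 0.171653…
E_income = (-1099/6602.5) / (4790/27905) = -0.9696…
E_income < 0 ⇒ inferior good.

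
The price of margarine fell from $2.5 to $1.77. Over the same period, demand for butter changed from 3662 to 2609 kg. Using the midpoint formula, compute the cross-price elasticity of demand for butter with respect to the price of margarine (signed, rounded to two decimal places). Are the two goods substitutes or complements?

0.98; substitutes

%ΔQ_{butter} = (2609 − 3662)/avg = -1053/3135.5 = -0.335831…
%ΔP_{margarine} = (1.77 − 2.5)/avg = -0.73/2.135 = -0.341920…
E_cross = (-1053/3135.5) / (-0.73/2.135) = 0.9821…
E_cross > 0 ⇒ the goods are substitutes.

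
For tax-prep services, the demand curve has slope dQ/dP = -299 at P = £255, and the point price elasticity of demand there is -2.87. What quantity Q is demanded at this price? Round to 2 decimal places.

Ed = (dQ/dP)·(P/Q) ⇒ Q = (dQ/dP)·P/Ed = (-299)·255/(-2.87) = 26566.2020…

26566.20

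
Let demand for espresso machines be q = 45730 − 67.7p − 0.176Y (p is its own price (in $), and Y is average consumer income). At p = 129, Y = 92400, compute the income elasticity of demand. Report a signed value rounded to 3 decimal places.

At the given values, q = 45730 − 67.7(129) − 0.176(92400) = 20734.3.
∂q/∂Y = -0.176.
E = (-0.176) × (92400/20734.3) = -0.78432…

-0.784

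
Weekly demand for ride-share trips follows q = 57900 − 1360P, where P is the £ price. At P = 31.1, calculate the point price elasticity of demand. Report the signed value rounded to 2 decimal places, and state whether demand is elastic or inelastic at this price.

dq/dP = −1360. At P = 31.1, q = 57900 − 1360(31.1) = 15604.
Ed = (dq/dP)·(P/q) = −1360 × (31.1/15604) = -2.7105…
|Ed| = 2.71 > 1, so demand is elastic.

-2.71; elastic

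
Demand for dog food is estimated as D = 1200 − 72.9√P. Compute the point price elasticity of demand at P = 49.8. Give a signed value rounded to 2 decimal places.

dD/dP = −72.9/(2√P) = -5.16515. At P = 49.8, D = 685.551.
Ed = (dD/dP)·(P/D) = (-5.16515) × (49.8/685.551) = -0.3752…

-0.38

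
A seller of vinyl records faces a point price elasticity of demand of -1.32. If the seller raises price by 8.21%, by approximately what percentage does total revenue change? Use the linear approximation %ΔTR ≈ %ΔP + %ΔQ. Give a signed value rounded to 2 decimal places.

-2.63%

%ΔQ ≈ Ed × %ΔP = (-1.32) × (+8.21%) = -10.8372%
%ΔTR ≈ %ΔP + %ΔQ = (+8.21%) + (-10.8372%) = -2.6272%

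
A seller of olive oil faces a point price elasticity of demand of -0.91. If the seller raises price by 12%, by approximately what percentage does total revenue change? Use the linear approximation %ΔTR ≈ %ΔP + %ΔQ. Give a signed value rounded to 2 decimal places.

+1.08%

%ΔQ ≈ Ed × %ΔP = (-0.91) × (+12%) = -10.9200%
%ΔTR ≈ %ΔP + %ΔQ = (+12%) + (-10.9200%) = +1.0800%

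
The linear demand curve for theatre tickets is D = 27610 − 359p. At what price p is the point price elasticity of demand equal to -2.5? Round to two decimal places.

Ed = −359p/(27610 − 359p). Set this equal to -2.5:
359p = 2.5·(27610 − 359p) ⇒ 359p(1 + 2.5) = 2.5·27610
p = 2.5·27610 / (359·3.5) = 54.9343…

54.93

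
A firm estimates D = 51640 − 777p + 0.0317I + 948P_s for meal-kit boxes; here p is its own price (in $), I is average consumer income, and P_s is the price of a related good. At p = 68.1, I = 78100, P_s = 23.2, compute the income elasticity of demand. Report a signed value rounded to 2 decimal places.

0.11

At the given values, D = 51640 − 777(68.1) + 0.0317(78100) + 948(23.2) = 23195.67.
∂D/∂I = 0.0317.
E = (0.0317) × (78100/23195.67) = 0.1067…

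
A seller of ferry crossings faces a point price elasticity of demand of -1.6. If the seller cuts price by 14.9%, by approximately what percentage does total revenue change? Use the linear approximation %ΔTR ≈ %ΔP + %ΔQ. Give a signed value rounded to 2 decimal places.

%ΔQ ≈ Ed × %ΔP = (-1.6) × (-14.9%) = +23.8400%
%ΔTR ≈ %ΔP + %ΔQ = (-14.9%) + (+23.8400%) = +8.9400%

+8.94%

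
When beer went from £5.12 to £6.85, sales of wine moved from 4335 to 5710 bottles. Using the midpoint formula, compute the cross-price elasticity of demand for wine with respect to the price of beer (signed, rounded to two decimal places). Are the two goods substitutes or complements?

%ΔQ_{wine} = (5710 − 4335)/avg = 1375/5022.5 = 0.273768…
%ΔP_{beer} = (6.85 − 5.12)/avg = 1.73/5.985 = 0.289055…
E_cross = (1375/5022.5) / (1.73/5.985) = 0.9471…
E_cross > 0 ⇒ the goods are substitutes.

0.95; substitutes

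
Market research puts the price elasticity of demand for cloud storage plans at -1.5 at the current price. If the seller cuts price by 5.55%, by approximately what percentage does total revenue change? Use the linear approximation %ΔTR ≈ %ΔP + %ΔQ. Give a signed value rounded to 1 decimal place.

+2.8%

%ΔQ ≈ Ed × %ΔP = (-1.5) × (-5.55%) = +8.3250%
%ΔTR ≈ %ΔP + %ΔQ = (-5.55%) + (+8.3250%) = +2.7750%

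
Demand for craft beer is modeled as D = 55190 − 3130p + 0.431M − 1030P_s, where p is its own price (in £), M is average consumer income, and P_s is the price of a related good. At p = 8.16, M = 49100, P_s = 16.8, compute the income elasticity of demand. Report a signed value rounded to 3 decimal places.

At the given values, D = 55190 − 3130(8.16) + 0.431(49100) − 1030(16.8) = 33507.3.
∂D/∂M = 0.431.
E = (0.431) × (49100/33507.3) = 0.63156…

0.632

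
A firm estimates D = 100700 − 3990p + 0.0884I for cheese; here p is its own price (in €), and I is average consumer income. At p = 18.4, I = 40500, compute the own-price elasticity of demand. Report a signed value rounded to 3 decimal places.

At the given values, D = 100700 − 3990(18.4) + 0.0884(40500) = 30864.2.
∂D/∂p = −3990.
E = (-3990) × (18.4/30864.2) = -2.37867…

-2.379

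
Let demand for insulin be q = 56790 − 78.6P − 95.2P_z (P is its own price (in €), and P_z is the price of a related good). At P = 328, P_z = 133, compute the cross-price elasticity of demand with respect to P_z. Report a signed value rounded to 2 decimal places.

-0.69

At the given values, q = 56790 − 78.6(328) − 95.2(133) = 18347.6.
∂q/∂P_z = -95.2.
E = (-95.2) × (133/18347.6) = -0.6900…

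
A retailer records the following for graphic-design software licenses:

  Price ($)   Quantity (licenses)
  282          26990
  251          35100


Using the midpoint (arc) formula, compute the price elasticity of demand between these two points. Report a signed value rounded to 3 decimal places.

%ΔQ = (35100 − 26990) / [(26990 + 35100)/2] = 8110/31045 = 0.261233…
%ΔP = (251 − 282) / [(282 + 251)/2] = -31/266.5 = -0.116322…
Arc Ed = %ΔQ / %ΔP = (8110/31045) / (-31/266.5) = -2.24576…

-2.246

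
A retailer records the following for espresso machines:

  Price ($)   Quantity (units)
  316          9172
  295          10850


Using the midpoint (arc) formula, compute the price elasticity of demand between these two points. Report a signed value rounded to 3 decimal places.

%ΔQ = (10850 − 9172) / [(9172 + 10850)/2] = 1678/10011 = 0.167615…
%ΔP = (295 − 316) / [(316 + 295)/2] = -21/305.5 = -0.068739…
Arc Ed = %ΔQ / %ΔP = (1678/10011) / (-21/305.5) = -2.43840…

-2.438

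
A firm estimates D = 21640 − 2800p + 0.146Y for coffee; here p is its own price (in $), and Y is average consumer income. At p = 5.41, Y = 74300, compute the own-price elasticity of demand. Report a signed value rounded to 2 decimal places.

At the given values, D = 21640 − 2800(5.41) + 0.146(74300) = 17339.8.
∂D/∂p = −2800.
E = (-2800) × (5.41/17339.8) = -0.8735…

-0.87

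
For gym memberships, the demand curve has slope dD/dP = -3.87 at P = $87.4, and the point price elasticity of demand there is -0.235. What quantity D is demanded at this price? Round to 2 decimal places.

1439.31

Ed = (dD/dP)·(P/D) ⇒ D = (dD/dP)·P/Ed = (-3.87)·87.4/(-0.235) = 1439.3106…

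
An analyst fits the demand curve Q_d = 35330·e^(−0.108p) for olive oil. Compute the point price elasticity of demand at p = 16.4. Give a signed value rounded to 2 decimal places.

-1.77

dQ_d/dp = −0.108·Q_d = -649.15. At p = 16.4, Q_d = 6010.65.
Ed = (dQ_d/dp)·(p/Q_d) = (-649.15) × (16.4/6010.65) = -1.7712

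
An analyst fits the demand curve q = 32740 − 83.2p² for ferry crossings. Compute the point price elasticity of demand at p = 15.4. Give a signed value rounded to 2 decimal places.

-3.03

dq/dp = −2·83.2·p = -2562.56. At p = 15.4, q = 13008.288.
Ed = (dq/dp)·(p/q) = (-2562.56) × (15.4/13008.288) = -3.0337…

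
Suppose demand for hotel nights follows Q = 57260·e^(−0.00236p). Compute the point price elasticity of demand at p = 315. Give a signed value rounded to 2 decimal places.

-0.74

dQ/dp = −0.00236·Q = -64.2553. At p = 315, Q = 27226.8.
Ed = (dQ/dp)·(p/Q) = (-64.2553) × (315/27226.8) = -0.7434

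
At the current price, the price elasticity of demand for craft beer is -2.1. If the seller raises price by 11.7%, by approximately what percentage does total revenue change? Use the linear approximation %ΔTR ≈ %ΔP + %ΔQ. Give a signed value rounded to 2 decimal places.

%ΔQ ≈ Ed × %ΔP = (-2.1) × (+11.7%) = -24.5700%
%ΔTR ≈ %ΔP + %ΔQ = (+11.7%) + (-24.5700%) = -12.8700%

-12.87%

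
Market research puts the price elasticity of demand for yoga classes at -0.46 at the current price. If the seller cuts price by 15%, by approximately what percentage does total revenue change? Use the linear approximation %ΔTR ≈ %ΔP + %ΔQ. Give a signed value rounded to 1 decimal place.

%ΔQ ≈ Ed × %ΔP = (-0.46) × (-15%) = +6.9000%
%ΔTR ≈ %ΔP + %ΔQ = (-15%) + (+6.9000%) = -8.1000%

-8.1%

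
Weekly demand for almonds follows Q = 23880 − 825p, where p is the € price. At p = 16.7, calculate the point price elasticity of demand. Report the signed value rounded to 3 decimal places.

-1.364

dQ/dp = −825. At p = 16.7, Q = 23880 − 825(16.7) = 10102.5.
Ed = (dQ/dp)·(p/Q) = −825 × (16.7/10102.5) = -1.36377…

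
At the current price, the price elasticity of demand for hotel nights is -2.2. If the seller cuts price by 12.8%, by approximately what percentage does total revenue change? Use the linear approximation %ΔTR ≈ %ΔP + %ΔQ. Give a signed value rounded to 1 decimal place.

%ΔQ ≈ Ed × %ΔP = (-2.2) × (-12.8%) = +28.1600%
%ΔTR ≈ %ΔP + %ΔQ = (-12.8%) + (+28.1600%) = +15.3600%

+15.4%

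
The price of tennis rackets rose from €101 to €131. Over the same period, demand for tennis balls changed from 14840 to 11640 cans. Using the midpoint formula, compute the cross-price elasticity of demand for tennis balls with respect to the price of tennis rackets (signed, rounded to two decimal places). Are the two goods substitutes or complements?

%ΔQ_{tennis balls} = (11640 − 14840)/avg = -3200/13240 = -0.241691…
%ΔP_{tennis rackets} = (131 − 101)/avg = 30/116 = 0.258620…
E_cross = (-3200/13240) / (30/116) = -0.9345…
E_cross < 0 ⇒ the goods are complements.

-0.93; complements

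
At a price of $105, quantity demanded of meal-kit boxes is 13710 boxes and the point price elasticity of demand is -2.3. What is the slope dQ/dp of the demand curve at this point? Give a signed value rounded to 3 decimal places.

Ed = (dQ/dp)·(p/Q) ⇒ dQ/dp = Ed·Q/p = (-2.3)·13710/105 = -300.31428…

-300.314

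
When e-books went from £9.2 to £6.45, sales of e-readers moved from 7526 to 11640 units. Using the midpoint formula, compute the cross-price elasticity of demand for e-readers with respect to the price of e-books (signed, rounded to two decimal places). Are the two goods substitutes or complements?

-1.22; complements

%ΔQ_{e-readers} = (11640 − 7526)/avg = 4114/9583 = 0.429301…
%ΔP_{e-books} = (6.45 − 9.2)/avg = -2.75/7.825 = -0.351437…
E_cross = (4114/9583) / (-2.75/7.825) = -1.2215…
E_cross < 0 ⇒ the goods are complements.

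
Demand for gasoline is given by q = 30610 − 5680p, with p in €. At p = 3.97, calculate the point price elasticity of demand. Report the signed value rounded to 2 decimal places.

dq/dp = −5680. At p = 3.97, q = 30610 − 5680(3.97) = 8060.4.
Ed = (dq/dp)·(p/q) = −5680 × (3.97/8060.4) = -2.7975…

-2.80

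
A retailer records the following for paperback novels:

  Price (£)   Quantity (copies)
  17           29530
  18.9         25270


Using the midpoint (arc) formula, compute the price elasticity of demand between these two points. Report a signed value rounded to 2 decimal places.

%ΔQ = (25270 − 29530) / [(29530 + 25270)/2] = -4260/27400 = -0.155474…
%ΔP = (18.9 − 17) / [(17 + 18.9)/2] = 1.9/17.95 = 0.105849…
Arc Ed = %ΔQ / %ΔP = (-4260/27400) / (1.9/17.95) = -1.4688…

-1.47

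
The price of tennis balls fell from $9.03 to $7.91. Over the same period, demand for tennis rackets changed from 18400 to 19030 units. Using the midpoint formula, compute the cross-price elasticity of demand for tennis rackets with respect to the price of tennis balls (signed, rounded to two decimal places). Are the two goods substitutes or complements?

%ΔQ_{tennis rackets} = (19030 − 18400)/avg = 630/18715 = 0.033662…
%ΔP_{tennis balls} = (7.91 − 9.03)/avg = -1.12/8.47 = -0.132231…
E_cross = (630/18715) / (-1.12/8.47) = -0.2545…
E_cross < 0 ⇒ the goods are complements.

-0.25; complements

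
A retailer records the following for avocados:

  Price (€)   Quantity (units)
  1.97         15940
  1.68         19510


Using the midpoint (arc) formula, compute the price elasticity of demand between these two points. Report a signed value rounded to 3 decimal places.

-1.267

%ΔQ = (19510 − 15940) / [(15940 + 19510)/2] = 3570/17725 = 0.201410…
%ΔP = (1.68 − 1.97) / [(1.97 + 1.68)/2] = -0.29/1.825 = -0.158904…
Arc Ed = %ΔQ / %ΔP = (3570/17725) / (-0.29/1.825) = -1.26749…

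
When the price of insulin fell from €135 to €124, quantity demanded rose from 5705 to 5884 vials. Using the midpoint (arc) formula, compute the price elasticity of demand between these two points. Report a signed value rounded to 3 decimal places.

%ΔQ = (5884 − 5705) / [(5705 + 5884)/2] = 179/5794.5 = 0.030891…
%ΔP = (124 − 135) / [(135 + 124)/2] = -11/129.5 = -0.084942…
Arc Ed = %ΔQ / %ΔP = (179/5794.5) / (-11/129.5) = -0.36367…

-0.364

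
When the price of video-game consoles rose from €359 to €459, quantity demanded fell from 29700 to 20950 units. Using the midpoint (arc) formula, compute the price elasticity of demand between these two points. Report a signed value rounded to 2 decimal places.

%ΔQ = (20950 − 29700) / [(29700 + 20950)/2] = -8750/25325 = -0.345508…
%ΔP = (459 − 359) / [(359 + 459)/2] = 100/409 = 0.244498…
Arc Ed = %ΔQ / %ΔP = (-8750/25325) / (100/409) = -1.4131…

-1.41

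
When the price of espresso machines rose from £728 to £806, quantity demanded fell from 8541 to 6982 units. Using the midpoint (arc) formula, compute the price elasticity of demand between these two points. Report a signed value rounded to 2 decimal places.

-1.98

%ΔQ = (6982 − 8541) / [(8541 + 6982)/2] = -1559/7761.5 = -0.200863…
%ΔP = (806 − 728) / [(728 + 806)/2] = 78/767 = 0.101694…
Arc Ed = %ΔQ / %ΔP = (-1559/7761.5) / (78/767) = -1.9751…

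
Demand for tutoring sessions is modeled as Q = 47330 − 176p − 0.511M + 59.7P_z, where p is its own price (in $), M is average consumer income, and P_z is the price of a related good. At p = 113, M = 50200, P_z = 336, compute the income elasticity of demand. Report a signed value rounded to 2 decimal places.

-1.17

At the given values, Q = 47330 − 176(113) − 0.511(50200) + 59.7(336) = 21849.
∂Q/∂M = -0.511.
E = (-0.511) × (50200/21849) = -1.1740…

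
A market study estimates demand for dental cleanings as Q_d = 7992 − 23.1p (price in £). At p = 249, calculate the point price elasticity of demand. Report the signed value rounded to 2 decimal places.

-2.57

dQ_d/dp = −23.1. At p = 249, Q_d = 7992 − 23.1(249) = 2240.1.
Ed = (dQ_d/dp)·(p/Q_d) = −23.1 × (249/2240.1) = -2.5676…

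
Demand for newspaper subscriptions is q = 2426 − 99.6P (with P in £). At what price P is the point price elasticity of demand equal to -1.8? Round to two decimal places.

Ed = −99.6P/(2426 − 99.6P). Set this equal to -1.8:
99.6P = 1.8·(2426 − 99.6P) ⇒ 99.6P(1 + 1.8) = 1.8·2426
P = 1.8·2426 / (99.6·2.8) = 15.6583…

15.66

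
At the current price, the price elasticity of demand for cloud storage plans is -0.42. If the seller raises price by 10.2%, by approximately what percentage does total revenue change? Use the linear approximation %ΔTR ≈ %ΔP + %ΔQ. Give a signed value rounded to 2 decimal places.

+5.92%

%ΔQ ≈ Ed × %ΔP = (-0.42) × (+10.2%) = -4.2840%
%ΔTR ≈ %ΔP + %ΔQ = (+10.2%) + (-4.2840%) = +5.9160%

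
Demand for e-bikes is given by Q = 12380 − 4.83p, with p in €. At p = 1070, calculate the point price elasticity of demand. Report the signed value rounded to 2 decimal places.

-0.72

dQ/dp = −4.83. At p = 1070, Q = 12380 − 4.83(1070) = 7211.9.
Ed = (dQ/dp)·(p/Q) = −4.83 × (1070/7211.9) = -0.7166…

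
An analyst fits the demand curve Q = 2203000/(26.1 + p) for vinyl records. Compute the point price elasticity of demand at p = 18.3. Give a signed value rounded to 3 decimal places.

-0.412

dQ/dp = −2203000/(26.1 + p)² = -1117.5. At p = 18.3, Q = 49617.1.
Ed = (dQ/dp)·(p/Q) = (-1117.5) × (18.3/49617.1) = -0.41216…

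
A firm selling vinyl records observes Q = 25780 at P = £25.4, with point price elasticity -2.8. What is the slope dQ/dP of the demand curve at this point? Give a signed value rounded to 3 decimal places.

-2841.890

Ed = (dQ/dP)·(P/Q) ⇒ dQ/dP = Ed·Q/P = (-2.8)·25780/25.4 = -2841.88976…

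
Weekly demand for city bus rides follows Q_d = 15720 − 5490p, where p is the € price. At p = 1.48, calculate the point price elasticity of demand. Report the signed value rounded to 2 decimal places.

-1.07

dQ_d/dp = −5490. At p = 1.48, Q_d = 15720 − 5490(1.48) = 7594.8.
Ed = (dQ_d/dp)·(p/Q_d) = −5490 × (1.48/7594.8) = -1.0698…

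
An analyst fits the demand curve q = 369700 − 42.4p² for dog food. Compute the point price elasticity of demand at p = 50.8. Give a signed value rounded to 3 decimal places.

-0.841

dq/dp = −2·42.4·p = -4307.84. At p = 50.8, q = 260280.864.
Ed = (dq/dp)·(p/q) = (-4307.84) × (50.8/260280.864) = -0.84077…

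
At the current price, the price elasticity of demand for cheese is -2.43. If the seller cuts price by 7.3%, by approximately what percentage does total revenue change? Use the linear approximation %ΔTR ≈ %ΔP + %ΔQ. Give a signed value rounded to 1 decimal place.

+10.4%

%ΔQ ≈ Ed × %ΔP = (-2.43) × (-7.3%) = +17.7390%
%ΔTR ≈ %ΔP + %ΔQ = (-7.3%) + (+17.7390%) = +10.4390%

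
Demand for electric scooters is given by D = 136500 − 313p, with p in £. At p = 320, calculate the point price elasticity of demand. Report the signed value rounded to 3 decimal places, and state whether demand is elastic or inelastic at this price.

dD/dp = −313. At p = 320, D = 136500 − 313(320) = 36340.
Ed = (dD/dp)·(p/D) = −313 × (320/36340) = -2.75619…
|Ed| = 2.756 > 1, so demand is elastic.

-2.756; elastic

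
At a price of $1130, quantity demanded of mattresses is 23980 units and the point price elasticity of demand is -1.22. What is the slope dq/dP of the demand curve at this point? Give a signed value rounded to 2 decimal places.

Ed = (dq/dP)·(P/q) ⇒ dq/dP = Ed·q/P = (-1.22)·23980/1130 = -25.8899…

-25.89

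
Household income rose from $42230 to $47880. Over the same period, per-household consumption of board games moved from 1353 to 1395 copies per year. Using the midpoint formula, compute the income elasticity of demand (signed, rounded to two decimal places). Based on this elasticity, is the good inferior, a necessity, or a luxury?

%ΔQ = (1395 − 1353)/[( 1353 + 1395)/2] = 42/1374 = 0.030567…
%ΔIncome = (47880 − 42230)/[( 42230 + 47880)/2] = 5650/45055 = 0.125402…
E_income = (42/1374) / (5650/45055) = 0.2437…
0 < E_income < 1 ⇒ normal good, necessity.

0.24; necessity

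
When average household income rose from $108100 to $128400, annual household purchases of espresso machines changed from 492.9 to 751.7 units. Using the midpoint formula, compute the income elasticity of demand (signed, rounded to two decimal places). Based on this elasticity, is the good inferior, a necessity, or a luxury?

%ΔQ = (751.7 − 492.9)/[( 492.9 + 751.7)/2] = 258.8/622.3 = 0.415876…
%ΔIncome = (128400 − 108100)/[( 108100 + 128400)/2] = 20300/118250 = 0.171670…
E_income = (258.8/622.3) / (20300/118250) = 2.4225…
E_income > 1 ⇒ normal good, luxury.

2.42; luxury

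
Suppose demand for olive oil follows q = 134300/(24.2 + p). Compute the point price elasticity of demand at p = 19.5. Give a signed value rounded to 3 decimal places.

-0.446

dq/dp = −134300/(24.2 + p)² = -70.3256. At p = 19.5, q = 3073.23.
Ed = (dq/dp)·(p/q) = (-70.3256) × (19.5/3073.23) = -0.44622…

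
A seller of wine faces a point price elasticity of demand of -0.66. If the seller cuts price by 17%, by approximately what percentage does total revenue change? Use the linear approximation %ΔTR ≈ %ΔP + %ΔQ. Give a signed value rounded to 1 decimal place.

%ΔQ ≈ Ed × %ΔP = (-0.66) × (-17%) = +11.2200%
%ΔTR ≈ %ΔP + %ΔQ = (-17%) + (+11.2200%) = -5.7800%

-5.8%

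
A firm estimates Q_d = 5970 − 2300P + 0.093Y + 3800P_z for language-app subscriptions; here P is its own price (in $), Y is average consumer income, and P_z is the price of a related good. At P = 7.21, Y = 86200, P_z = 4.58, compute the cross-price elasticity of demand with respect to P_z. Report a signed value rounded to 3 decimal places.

At the given values, Q_d = 5970 − 2300(7.21) + 0.093(86200) + 3800(4.58) = 14807.6.
∂Q_d/∂P_z = 3800.
E = (3800) × (4.58/14807.6) = 1.17534…

1.175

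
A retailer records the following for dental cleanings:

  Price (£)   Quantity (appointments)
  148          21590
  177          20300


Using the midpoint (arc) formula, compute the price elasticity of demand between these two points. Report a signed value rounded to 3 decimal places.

-0.345

%ΔQ = (20300 − 21590) / [(21590 + 20300)/2] = -1290/20945 = -0.061589…
%ΔP = (177 − 148) / [(148 + 177)/2] = 29/162.5 = 0.178461…
Arc Ed = %ΔQ / %ΔP = (-1290/20945) / (29/162.5) = -0.34511…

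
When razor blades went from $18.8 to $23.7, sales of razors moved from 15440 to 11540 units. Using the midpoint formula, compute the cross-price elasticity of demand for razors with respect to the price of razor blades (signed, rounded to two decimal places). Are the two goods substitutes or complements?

-1.25; complements

%ΔQ_{razors} = (11540 − 15440)/avg = -3900/13490 = -0.289103…
%ΔP_{razor blades} = (23.7 − 18.8)/avg = 4.9/21.25 = 0.230588…
E_cross = (-3900/13490) / (4.9/21.25) = -1.2537…
E_cross < 0 ⇒ the goods are complements.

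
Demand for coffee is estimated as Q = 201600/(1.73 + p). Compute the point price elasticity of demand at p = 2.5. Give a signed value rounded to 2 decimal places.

-0.59

dQ/dp = −201600/(1.73 + p)² = -11267. At p = 2.5, Q = 47659.6.
Ed = (dQ/dp)·(p/Q) = (-11267) × (2.5/47659.6) = -0.5910…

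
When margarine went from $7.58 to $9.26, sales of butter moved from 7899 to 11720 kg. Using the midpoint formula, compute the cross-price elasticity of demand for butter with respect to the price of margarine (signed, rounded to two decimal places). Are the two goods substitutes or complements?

1.95; substitutes

%ΔQ_{butter} = (11720 − 7899)/avg = 3821/9809.5 = 0.389520…
%ΔP_{margarine} = (9.26 − 7.58)/avg = 1.68/8.42 = 0.199524…
E_cross = (3821/9809.5) / (1.68/8.42) = 1.9522…
E_cross > 0 ⇒ the goods are substitutes.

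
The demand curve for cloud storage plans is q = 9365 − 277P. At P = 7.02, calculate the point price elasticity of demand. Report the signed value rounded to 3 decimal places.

-0.262

dq/dP = −277. At P = 7.02, q = 9365 − 277(7.02) = 7420.46.
Ed = (dq/dP)·(P/q) = −277 × (7.02/7420.46) = -0.26205…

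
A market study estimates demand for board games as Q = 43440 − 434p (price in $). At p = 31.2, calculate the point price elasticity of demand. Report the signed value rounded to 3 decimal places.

-0.453

dQ/dp = −434. At p = 31.2, Q = 43440 − 434(31.2) = 29899.2.
Ed = (dQ/dp)·(p/Q) = −434 × (31.2/29899.2) = -0.45288…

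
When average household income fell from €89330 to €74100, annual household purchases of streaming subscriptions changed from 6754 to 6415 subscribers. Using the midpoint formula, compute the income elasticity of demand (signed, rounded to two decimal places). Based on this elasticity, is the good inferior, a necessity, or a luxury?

%ΔQ = (6415 − 6754)/[( 6754 + 6415)/2] = -339/6584.5 = -0.051484…
%ΔIncome = (74100 − 89330)/[( 89330 + 74100)/2] = -15230/81715 = -0.186379…
E_income = (-339/6584.5) / (-15230/81715) = 0.2762…
0 < E_income < 1 ⇒ normal good, necessity.

0.28; necessity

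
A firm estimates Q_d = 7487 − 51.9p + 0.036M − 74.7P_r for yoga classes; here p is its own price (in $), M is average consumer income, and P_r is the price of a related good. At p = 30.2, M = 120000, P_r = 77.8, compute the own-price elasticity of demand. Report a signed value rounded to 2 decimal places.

-0.35

At the given values, Q_d = 7487 − 51.9(30.2) + 0.036(120000) − 74.7(77.8) = 4427.96.
∂Q_d/∂p = −51.9.
E = (-51.9) × (30.2/4427.96) = -0.3539…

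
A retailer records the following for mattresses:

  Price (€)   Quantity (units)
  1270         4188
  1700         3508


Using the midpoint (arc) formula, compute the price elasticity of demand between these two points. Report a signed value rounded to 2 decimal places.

-0.61

%ΔQ = (3508 − 4188) / [(4188 + 3508)/2] = -680/3848 = -0.176715…
%ΔP = (1700 − 1270) / [(1270 + 1700)/2] = 430/1485 = 0.289562…
Arc Ed = %ΔQ / %ΔP = (-680/3848) / (430/1485) = -0.6102…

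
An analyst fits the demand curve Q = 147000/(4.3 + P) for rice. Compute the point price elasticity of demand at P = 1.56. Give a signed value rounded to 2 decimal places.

dQ/dP = −147000/(4.3 + P)² = -4280.77. At P = 1.56, Q = 25085.3.
Ed = (dQ/dP)·(P/Q) = (-4280.77) × (1.56/25085.3) = -0.2662…

-0.27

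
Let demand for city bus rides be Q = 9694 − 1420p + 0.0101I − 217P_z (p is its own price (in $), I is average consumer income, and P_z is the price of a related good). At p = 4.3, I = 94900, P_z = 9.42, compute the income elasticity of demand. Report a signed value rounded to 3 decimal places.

0.383

At the given values, Q = 9694 − 1420(4.3) + 0.0101(94900) − 217(9.42) = 2502.35.
∂Q/∂I = 0.0101.
E = (0.0101) × (94900/2502.35) = 0.38303…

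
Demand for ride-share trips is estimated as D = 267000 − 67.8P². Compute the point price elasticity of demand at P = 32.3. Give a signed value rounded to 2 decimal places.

dD/dP = −2·67.8·P = -4379.88. At P = 32.3, D = 196264.938.
Ed = (dD/dP)·(P/D) = (-4379.88) × (32.3/196264.938) = -0.7208…

-0.72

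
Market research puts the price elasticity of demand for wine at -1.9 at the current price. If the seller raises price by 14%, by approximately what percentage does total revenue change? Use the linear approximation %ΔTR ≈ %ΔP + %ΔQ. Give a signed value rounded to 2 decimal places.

-12.60%

%ΔQ ≈ Ed × %ΔP = (-1.9) × (+14%) = -26.6000%
%ΔTR ≈ %ΔP + %ΔQ = (+14%) + (-26.6000%) = -12.6000%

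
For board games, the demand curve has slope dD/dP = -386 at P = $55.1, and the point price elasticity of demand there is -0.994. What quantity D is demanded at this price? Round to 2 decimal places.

Ed = (dD/dP)·(P/D) ⇒ D = (dD/dP)·P/Ed = (-386)·55.1/(-0.994) = 21396.9818…

21396.98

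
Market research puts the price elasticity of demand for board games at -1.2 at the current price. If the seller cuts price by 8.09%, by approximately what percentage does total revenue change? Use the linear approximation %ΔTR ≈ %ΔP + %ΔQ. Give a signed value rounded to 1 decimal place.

%ΔQ ≈ Ed × %ΔP = (-1.2) × (-8.09%) = +9.7080%
%ΔTR ≈ %ΔP + %ΔQ = (-8.09%) + (+9.7080%) = +1.6180%

+1.6%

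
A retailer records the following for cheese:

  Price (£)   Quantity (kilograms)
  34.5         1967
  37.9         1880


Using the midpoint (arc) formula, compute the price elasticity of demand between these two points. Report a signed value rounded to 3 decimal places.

-0.482

%ΔQ = (1880 − 1967) / [(1967 + 1880)/2] = -87/1923.5 = -0.045230…
%ΔP = (37.9 − 34.5) / [(34.5 + 37.9)/2] = 3.4/36.2 = 0.093922…
Arc Ed = %ΔQ / %ΔP = (-87/1923.5) / (3.4/36.2) = -0.48156…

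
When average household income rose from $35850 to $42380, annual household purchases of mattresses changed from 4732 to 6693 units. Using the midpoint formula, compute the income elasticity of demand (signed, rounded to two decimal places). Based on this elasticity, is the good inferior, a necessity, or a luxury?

%ΔQ = (6693 − 4732)/[( 4732 + 6693)/2] = 1961/5712.5 = 0.343282…
%ΔIncome = (42380 − 35850)/[( 35850 + 42380)/2] = 6530/39115 = 0.166943…
E_income = (1961/5712.5) / (6530/39115) = 2.0562…
E_income > 1 ⇒ normal good, luxury.

2.06; luxury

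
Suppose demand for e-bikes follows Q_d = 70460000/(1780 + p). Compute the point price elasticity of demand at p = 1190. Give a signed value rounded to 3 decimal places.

-0.401

dQ_d/dp = −70460000/(1780 + p)² = -7.98785. At p = 1190, Q_d = 23723.9.
Ed = (dQ_d/dp)·(p/Q_d) = (-7.98785) × (1190/23723.9) = -0.40067…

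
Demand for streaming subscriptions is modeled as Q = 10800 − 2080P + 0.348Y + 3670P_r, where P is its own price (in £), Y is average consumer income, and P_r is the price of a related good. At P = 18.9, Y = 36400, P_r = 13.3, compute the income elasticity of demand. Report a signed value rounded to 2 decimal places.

0.38

At the given values, Q = 10800 − 2080(18.9) + 0.348(36400) + 3670(13.3) = 32966.2.
∂Q/∂Y = 0.348.
E = (0.348) × (36400/32966.2) = 0.3842…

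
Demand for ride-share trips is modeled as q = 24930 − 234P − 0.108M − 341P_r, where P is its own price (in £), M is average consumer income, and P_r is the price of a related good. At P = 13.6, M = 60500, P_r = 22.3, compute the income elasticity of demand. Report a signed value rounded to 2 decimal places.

At the given values, q = 24930 − 234(13.6) − 0.108(60500) − 341(22.3) = 7609.3.
∂q/∂M = -0.108.
E = (-0.108) × (60500/7609.3) = -0.8586…

-0.86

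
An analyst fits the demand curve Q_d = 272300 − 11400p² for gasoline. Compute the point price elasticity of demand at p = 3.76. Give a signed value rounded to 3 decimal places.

dQ_d/dp = −2·11400·p = -85728. At p = 3.76, Q_d = 111131.36.
Ed = (dQ_d/dp)·(p/Q_d) = (-85728) × (3.76/111131.36) = -2.90050…

-2.901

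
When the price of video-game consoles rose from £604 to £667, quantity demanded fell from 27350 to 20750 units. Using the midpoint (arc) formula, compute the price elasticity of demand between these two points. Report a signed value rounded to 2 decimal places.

-2.77

%ΔQ = (20750 − 27350) / [(27350 + 20750)/2] = -6600/24050 = -0.274428…
%ΔP = (667 − 604) / [(604 + 667)/2] = 63/635.5 = 0.099134…
Arc Ed = %ΔQ / %ΔP = (-6600/24050) / (63/635.5) = -2.7682…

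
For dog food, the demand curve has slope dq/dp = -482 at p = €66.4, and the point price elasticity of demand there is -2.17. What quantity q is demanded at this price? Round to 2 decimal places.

14748.76

Ed = (dq/dp)·(p/q) ⇒ q = (dq/dp)·p/Ed = (-482)·66.4/(-2.17) = 14748.7557…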